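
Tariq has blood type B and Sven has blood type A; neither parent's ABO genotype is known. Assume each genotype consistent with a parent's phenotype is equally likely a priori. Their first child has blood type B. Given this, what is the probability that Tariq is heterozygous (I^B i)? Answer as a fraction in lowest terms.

Possible genotypes: Tariq ∈ {I^B I^B, I^B i}; Sven ∈ {I^A I^A, I^A i}.
Weight each parental genotype pair by prior × P(type-B child):
  I^B I^B × I^A i: posterior weight 2/3.
  I^B i × I^A i: posterior weight 1/3.
Sum the posterior weight over pairs where Tariq is I^B i: 1/3.

1/3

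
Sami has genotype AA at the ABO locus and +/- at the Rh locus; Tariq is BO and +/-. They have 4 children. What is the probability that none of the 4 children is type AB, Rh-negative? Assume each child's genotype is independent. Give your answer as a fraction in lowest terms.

ABO cross AA × BO → 1/2 A, 1/2 AB.
Rh cross +/- × +/- → 3/4 Rh+, 1/4 Rh-; so P(type AB, Rh-negative) = 1/2 × 1/4 = 1/8 per child.
P(not type AB, Rh-negative) = 7/8 for one child; (7/8)^4 = 2401/4096.

2401/4096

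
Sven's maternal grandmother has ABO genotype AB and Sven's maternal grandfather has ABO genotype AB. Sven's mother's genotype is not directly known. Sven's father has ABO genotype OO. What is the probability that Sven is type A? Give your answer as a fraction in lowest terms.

Sven's mother's ABO genotype from AB × AB: 1/4 AA, 1/2 AB, 1/4 BB.
Crossing each possibility with the father OO and summing P(type A): 1/4·1 + 1/2·1/2 + 1/4·0 = 1/2.

1/2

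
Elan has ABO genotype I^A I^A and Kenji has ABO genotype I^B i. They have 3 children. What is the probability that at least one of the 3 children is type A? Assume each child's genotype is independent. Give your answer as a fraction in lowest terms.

ABO cross I^A I^A × I^B i → 1/2 A, 1/2 AB.
So P(type A) = 1/2 per child.
P(none) = (1/2)^3 = 1/8; P(at least one) = 1 − 1/8 = 7/8.

7/8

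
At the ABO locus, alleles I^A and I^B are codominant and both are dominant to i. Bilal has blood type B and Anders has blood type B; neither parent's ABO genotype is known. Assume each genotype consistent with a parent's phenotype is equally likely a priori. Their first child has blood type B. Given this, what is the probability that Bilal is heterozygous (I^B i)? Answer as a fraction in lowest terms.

7/15

Possible genotypes: Bilal ∈ {I^B I^B, I^B i}; Anders ∈ {I^B I^B, I^B i}.
Weight each parental genotype pair by prior × P(type-B child):
  I^B I^B × I^B I^B: posterior weight 4/15.
  I^B I^B × I^B i: posterior weight 4/15.
  I^B i × I^B I^B: posterior weight 4/15.
  I^B i × I^B i: posterior weight 1/5.
Sum the posterior weight over pairs where Bilal is I^B i: 7/15.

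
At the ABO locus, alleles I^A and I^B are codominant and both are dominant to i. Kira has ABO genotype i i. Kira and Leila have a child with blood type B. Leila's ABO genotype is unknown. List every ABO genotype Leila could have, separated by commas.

For each candidate genotype of Leila, check whether crossing it with i i can produce every observed child phenotype.
  I^A I^A → possible child types {A} ✗
  I^A I^B → possible child types {A, B} ✓
  I^A i → possible child types {O, A} ✗
  I^B I^B → possible child types {B} ✓
  I^B i → possible child types {O, B} ✓
  i i → possible child types {O} ✗

I^A I^B, I^B I^B, I^B i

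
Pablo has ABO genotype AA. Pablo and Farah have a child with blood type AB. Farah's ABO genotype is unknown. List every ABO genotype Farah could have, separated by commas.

AB, BB, BO

For each candidate genotype of Farah, check whether crossing it with AA can produce every observed child phenotype.
  AA → possible child types {A} ✗
  AB → possible child types {A, AB} ✓
  AO → possible child types {A} ✗
  BB → possible child types {AB} ✓
  BO → possible child types {A, AB} ✓
  OO → possible child types {A} ✗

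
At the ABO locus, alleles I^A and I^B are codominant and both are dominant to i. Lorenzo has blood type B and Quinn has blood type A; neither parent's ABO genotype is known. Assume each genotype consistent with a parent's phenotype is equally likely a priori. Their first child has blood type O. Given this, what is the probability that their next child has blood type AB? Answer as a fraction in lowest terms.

1/4

Possible genotypes: Lorenzo ∈ {I^B I^B, I^B i}; Quinn ∈ {I^A I^A, I^A i}.
Weight each parental genotype pair by prior × P(type-O child):
  I^B i × I^A i: posterior weight 1; P(next child type AB) = 1/4.
Weighted sum = 1/4.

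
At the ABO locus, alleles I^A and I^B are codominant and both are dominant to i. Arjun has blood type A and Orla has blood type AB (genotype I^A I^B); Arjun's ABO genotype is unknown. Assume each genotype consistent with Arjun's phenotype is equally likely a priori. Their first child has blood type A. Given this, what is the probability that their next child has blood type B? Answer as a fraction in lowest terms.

Possible genotypes: Arjun ∈ {I^A I^A, I^A i}; Orla ∈ {I^A I^B}.
Weight each parental genotype pair by prior × P(type-A child):
  I^A I^A × I^A I^B: posterior weight 1/2; P(next child type B) = 0.
  I^A i × I^A I^B: posterior weight 1/2; P(next child type B) = 1/4.
Weighted sum = 1/8.

1/8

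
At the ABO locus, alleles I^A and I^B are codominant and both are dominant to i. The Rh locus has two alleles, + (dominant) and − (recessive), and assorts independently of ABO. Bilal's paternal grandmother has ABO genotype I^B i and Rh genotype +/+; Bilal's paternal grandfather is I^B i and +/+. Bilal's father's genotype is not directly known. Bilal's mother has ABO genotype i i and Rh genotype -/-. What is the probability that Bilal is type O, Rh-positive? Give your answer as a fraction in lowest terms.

1/2

Bilal's father's ABO genotype from I^B i × I^B i: 1/4 I^B I^B, 1/2 I^B i, 1/4 i i.
Crossing each possibility with the mother i i and summing P(type O): 1/4·0 + 1/2·1/2 + 1/4·1 = 1/2.
Similarly for Rh via the father's Rh distribution: P(Rh+) = 1.
Independent loci: 1/2 × 1 = 1/2.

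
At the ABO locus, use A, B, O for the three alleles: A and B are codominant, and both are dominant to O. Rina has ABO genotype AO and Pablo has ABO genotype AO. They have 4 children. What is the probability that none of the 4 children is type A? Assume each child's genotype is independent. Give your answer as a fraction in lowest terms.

ABO cross AO × AO → 1/4 O, 3/4 A.
So P(type A) = 3/4 per child.
P(not type A) = 1/4 for one child; (1/4)^4 = 1/256.

1/256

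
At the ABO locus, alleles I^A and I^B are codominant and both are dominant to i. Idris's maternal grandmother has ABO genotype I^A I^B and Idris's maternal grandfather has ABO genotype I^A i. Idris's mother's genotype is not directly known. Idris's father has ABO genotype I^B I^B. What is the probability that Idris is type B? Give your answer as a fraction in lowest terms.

Idris's mother's ABO genotype from I^A I^B × I^A i: 1/4 I^A I^A, 1/4 I^A I^B, 1/4 I^A i, 1/4 I^B i.
Crossing each possibility with the father I^B I^B and summing P(type B): 1/4·0 + 1/4·1/2 + 1/4·1/2 + 1/4·1 = 1/2.

1/2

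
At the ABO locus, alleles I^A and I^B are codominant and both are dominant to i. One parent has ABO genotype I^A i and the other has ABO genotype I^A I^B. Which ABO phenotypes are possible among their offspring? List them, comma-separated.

Gametes from I^A i × I^A I^B give offspring ABO genotypes I^A I^A, I^A I^B, I^A i, I^B i, i.e. phenotypes A, B, AB.

A, B, AB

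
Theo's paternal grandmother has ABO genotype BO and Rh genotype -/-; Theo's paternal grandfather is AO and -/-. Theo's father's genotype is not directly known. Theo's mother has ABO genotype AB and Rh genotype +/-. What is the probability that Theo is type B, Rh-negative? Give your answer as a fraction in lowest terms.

Theo's father's ABO genotype from BO × AO: 1/4 AB, 1/4 AO, 1/4 BO, 1/4 OO.
Crossing each possibility with the mother AB and summing P(type B): 1/4·1/4 + 1/4·1/4 + 1/4·1/2 + 1/4·1/2 = 3/8.
Similarly for Rh via the father's Rh distribution: P(Rh-) = 1/2.
Independent loci: 3/8 × 1/2 = 3/16.

3/16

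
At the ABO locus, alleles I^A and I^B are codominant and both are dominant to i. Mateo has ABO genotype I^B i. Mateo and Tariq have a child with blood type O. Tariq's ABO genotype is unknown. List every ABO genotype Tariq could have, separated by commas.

For each candidate genotype of Tariq, check whether crossing it with I^B i can produce every observed child phenotype.
  I^A I^A → possible child types {A, AB} ✗
  I^A I^B → possible child types {A, B, AB} ✗
  I^A i → possible child types {O, A, B, AB} ✓
  I^B I^B → possible child types {B} ✗
  I^B i → possible child types {O, B} ✓
  i i → possible child types {O, B} ✓

I^A i, I^B i, i i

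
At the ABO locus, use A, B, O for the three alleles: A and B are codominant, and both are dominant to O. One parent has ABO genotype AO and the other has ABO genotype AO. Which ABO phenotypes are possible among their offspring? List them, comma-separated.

O, A

Gametes from AO × AO give offspring ABO genotypes AA, AO, OO, i.e. phenotypes O, A.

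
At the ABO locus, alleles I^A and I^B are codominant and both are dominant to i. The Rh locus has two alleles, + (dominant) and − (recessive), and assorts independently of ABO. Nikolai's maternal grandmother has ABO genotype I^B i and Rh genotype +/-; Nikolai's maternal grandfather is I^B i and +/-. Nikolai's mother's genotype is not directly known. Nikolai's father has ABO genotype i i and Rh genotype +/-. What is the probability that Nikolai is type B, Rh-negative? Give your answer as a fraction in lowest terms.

1/8

Nikolai's mother's ABO genotype from I^B i × I^B i: 1/4 I^B I^B, 1/2 I^B i, 1/4 i i.
Crossing each possibility with the father i i and summing P(type B): 1/4·1 + 1/2·1/2 + 1/4·0 = 1/2.
Similarly for Rh via the mother's Rh distribution: P(Rh-) = 1/4.
Independent loci: 1/2 × 1/4 = 1/8.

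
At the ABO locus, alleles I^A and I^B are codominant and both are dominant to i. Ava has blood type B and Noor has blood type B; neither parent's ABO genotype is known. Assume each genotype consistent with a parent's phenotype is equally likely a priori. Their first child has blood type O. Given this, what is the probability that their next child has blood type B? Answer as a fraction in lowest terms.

Possible genotypes: Ava ∈ {I^B I^B, I^B i}; Noor ∈ {I^B I^B, I^B i}.
Weight each parental genotype pair by prior × P(type-O child):
  I^B i × I^B i: posterior weight 1; P(next child type B) = 3/4.
Weighted sum = 3/4.

3/4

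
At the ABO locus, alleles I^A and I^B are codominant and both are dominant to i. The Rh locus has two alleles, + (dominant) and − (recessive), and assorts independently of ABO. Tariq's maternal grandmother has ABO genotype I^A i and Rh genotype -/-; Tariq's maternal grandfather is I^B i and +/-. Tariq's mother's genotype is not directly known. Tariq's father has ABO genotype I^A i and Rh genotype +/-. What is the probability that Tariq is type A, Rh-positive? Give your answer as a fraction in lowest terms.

Tariq's mother's ABO genotype from I^A i × I^B i: 1/4 I^A I^B, 1/4 I^A i, 1/4 I^B i, 1/4 i i.
Crossing each possibility with the father I^A i and summing P(type A): 1/4·1/2 + 1/4·3/4 + 1/4·1/4 + 1/4·1/2 = 1/2.
Similarly for Rh via the mother's Rh distribution: P(Rh+) = 5/8.
Independent loci: 1/2 × 5/8 = 5/16.

5/16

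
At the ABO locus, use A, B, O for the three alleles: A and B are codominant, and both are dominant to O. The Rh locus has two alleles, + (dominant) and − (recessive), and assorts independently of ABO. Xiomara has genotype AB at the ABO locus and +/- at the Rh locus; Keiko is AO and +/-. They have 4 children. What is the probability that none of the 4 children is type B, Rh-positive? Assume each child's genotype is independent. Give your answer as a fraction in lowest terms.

ABO cross AB × AO → 1/2 A, 1/4 B, 1/4 AB.
Rh cross +/- × +/- → 3/4 Rh+, 1/4 Rh-; so P(type B, Rh-positive) = 1/4 × 3/4 = 3/16 per child.
P(not type B, Rh-positive) = 13/16 for one child; (13/16)^4 = 28561/65536.

28561/65536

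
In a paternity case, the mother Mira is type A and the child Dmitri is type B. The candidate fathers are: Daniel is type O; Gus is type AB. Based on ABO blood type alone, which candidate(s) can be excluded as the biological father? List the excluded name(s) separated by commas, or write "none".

A candidate is excluded only if no genotype consistent with his phenotype could produce a type B child with a type A mother.
Daniel (type O): no genotype consistent with that phenotype can produce a type-B child with a type-A mother.

Daniel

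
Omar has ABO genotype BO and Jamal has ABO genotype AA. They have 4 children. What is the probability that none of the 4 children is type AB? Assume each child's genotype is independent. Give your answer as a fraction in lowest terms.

1/16

ABO cross BO × AA → 1/2 A, 1/2 AB.
So P(type AB) = 1/2 per child.
P(not type AB) = 1/2 for one child; (1/2)^4 = 1/16.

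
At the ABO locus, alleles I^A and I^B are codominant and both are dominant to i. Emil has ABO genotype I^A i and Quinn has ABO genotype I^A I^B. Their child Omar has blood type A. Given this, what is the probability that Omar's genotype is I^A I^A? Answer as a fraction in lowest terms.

Cross I^A i × I^A I^B → 1/4 I^A I^A, 1/4 I^A I^B, 1/4 I^A i, 1/4 I^B i.
Type-A genotypes among offspring: I^A I^A (1/4), I^A i (1/4); total 1/2.
P(I^A I^A | type A) = (1/4) / (1/2) = 1/2.

1/2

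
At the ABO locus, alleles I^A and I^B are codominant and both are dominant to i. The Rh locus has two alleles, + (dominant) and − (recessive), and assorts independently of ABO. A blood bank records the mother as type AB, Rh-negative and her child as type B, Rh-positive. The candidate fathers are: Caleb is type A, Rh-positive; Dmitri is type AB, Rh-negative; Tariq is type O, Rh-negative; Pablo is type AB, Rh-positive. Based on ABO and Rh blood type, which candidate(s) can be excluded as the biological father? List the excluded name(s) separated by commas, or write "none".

A candidate is excluded only if no genotype consistent with his phenotype could produce a type B, Rh-positive child with a type AB, Rh-negative mother.
Dmitri (type AB, Rh-): no genotype consistent with that phenotype can produce a type-B Rh+ child with a type-AB mother.
Tariq (type O, Rh-): no genotype consistent with that phenotype can produce a type-B Rh+ child with a type-AB mother.

Dmitri, Tariq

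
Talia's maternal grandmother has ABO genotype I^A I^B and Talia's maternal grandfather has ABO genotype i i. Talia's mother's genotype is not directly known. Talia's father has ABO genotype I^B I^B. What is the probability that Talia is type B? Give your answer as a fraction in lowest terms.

Talia's mother's ABO genotype from I^A I^B × i i: 1/2 I^A i, 1/2 I^B i.
Crossing each possibility with the father I^B I^B and summing P(type B): 1/2·1/2 + 1/2·1 = 3/4.

3/4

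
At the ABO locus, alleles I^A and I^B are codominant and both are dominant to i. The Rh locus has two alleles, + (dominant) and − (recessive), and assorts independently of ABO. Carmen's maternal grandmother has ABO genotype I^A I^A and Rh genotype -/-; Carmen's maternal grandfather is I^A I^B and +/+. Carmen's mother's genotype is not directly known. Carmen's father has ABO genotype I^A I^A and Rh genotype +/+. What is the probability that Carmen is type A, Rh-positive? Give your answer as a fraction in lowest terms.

3/4

Carmen's mother's ABO genotype from I^A I^A × I^A I^B: 1/2 I^A I^A, 1/2 I^A I^B.
Crossing each possibility with the father I^A I^A and summing P(type A): 1/2·1 + 1/2·1/2 = 3/4.
Similarly for Rh via the mother's Rh distribution: P(Rh+) = 1.
Independent loci: 3/4 × 1 = 3/4.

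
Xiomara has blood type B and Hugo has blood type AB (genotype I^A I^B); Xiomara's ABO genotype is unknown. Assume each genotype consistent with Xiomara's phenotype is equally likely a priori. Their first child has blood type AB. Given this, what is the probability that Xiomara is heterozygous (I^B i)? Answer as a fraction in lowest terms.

Possible genotypes: Xiomara ∈ {I^B I^B, I^B i}; Hugo ∈ {I^A I^B}.
Weight each parental genotype pair by prior × P(type-AB child):
  I^B I^B × I^A I^B: posterior weight 2/3.
  I^B i × I^A I^B: posterior weight 1/3.
Sum the posterior weight over pairs where Xiomara is I^B i: 1/3.

1/3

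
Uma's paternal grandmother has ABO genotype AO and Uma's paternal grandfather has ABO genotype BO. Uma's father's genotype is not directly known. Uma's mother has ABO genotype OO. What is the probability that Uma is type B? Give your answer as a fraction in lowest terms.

1/4

Uma's father's ABO genotype from AO × BO: 1/4 AB, 1/4 AO, 1/4 BO, 1/4 OO.
Crossing each possibility with the mother OO and summing P(type B): 1/4·1/2 + 1/4·0 + 1/4·1/2 + 1/4·0 = 1/4.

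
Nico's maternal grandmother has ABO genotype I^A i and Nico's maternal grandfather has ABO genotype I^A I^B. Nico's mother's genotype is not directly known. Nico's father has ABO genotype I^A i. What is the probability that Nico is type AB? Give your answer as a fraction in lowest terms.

1/8

Nico's mother's ABO genotype from I^A i × I^A I^B: 1/4 I^A I^A, 1/4 I^A I^B, 1/4 I^A i, 1/4 I^B i.
Crossing each possibility with the father I^A i and summing P(type AB): 1/4·0 + 1/4·1/4 + 1/4·0 + 1/4·1/4 = 1/8.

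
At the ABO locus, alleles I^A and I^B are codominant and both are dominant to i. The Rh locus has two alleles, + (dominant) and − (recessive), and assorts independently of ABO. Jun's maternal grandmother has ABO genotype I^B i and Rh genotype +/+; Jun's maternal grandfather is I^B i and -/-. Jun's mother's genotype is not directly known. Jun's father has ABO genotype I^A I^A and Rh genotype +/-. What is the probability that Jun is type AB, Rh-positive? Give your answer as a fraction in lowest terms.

3/8

Jun's mother's ABO genotype from I^B i × I^B i: 1/4 I^B I^B, 1/2 I^B i, 1/4 i i.
Crossing each possibility with the father I^A I^A and summing P(type AB): 1/4·1 + 1/2·1/2 + 1/4·0 = 1/2.
Similarly for Rh via the mother's Rh distribution: P(Rh+) = 3/4.
Independent loci: 1/2 × 3/4 = 3/8.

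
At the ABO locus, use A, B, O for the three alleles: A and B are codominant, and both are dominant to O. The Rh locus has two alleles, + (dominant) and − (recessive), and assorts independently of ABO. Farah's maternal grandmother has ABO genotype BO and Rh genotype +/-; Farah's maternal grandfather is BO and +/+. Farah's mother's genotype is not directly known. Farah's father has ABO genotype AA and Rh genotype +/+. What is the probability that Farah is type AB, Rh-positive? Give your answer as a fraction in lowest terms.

1/2

Farah's mother's ABO genotype from BO × BO: 1/4 BB, 1/2 BO, 1/4 OO.
Crossing each possibility with the father AA and summing P(type AB): 1/4·1 + 1/2·1/2 + 1/4·0 = 1/2.
Similarly for Rh via the mother's Rh distribution: P(Rh+) = 1.
Independent loci: 1/2 × 1 = 1/2.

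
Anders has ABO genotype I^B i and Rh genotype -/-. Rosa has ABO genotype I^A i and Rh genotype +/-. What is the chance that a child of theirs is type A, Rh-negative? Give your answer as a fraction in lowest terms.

1/8

ABO cross I^B i × I^A i → offspring phenotypes: 1/4 O, 1/4 A, 1/4 B, 1/4 AB.
Rh cross -/- × +/- → 1/2 Rh+, 1/2 Rh-.
Independent loci: P(type A, Rh-negative) = 1/4 × 1/2 = 1/8.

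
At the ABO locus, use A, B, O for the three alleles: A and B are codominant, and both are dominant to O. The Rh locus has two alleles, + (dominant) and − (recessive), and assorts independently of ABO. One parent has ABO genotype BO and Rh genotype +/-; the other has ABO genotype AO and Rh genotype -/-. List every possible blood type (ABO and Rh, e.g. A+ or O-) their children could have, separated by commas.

Gametes from BO × AO give offspring ABO genotypes AB, AO, BO, OO, i.e. phenotypes O, A, B, AB.
Rh cross +/- × -/- → phenotypes Rh+, Rh-.
Combining independently: O+, O-, A+, A-, B+, B-, AB+, AB-.

O+, O-, A+, A-, B+, B-, AB+, AB-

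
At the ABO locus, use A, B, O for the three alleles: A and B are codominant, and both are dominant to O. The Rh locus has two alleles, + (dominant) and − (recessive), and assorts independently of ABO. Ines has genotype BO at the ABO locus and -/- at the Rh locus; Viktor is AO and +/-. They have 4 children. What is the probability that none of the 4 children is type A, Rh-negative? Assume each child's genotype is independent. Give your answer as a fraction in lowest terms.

ABO cross BO × AO → 1/4 O, 1/4 A, 1/4 B, 1/4 AB.
Rh cross -/- × +/- → 1/2 Rh+, 1/2 Rh-; so P(type A, Rh-negative) = 1/4 × 1/2 = 1/8 per child.
P(not type A, Rh-negative) = 7/8 for one child; (7/8)^4 = 2401/4096.

2401/4096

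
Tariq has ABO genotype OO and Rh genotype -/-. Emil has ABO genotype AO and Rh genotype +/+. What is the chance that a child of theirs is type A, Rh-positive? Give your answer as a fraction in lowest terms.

1/2

ABO cross OO × AO → offspring phenotypes: 1/2 O, 1/2 A.
Rh cross -/- × +/+ → 1 Rh+.
Independent loci: P(type A, Rh-positive) = 1/2 × 1 = 1/2.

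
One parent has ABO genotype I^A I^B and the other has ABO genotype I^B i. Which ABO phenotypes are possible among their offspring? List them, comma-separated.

A, B, AB

Gametes from I^A I^B × I^B i give offspring ABO genotypes I^A I^B, I^A i, I^B I^B, I^B i, i.e. phenotypes A, B, AB.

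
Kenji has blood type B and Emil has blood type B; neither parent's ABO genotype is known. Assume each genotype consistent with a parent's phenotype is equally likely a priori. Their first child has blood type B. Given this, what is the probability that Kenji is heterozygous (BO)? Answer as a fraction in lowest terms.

7/15

Possible genotypes: Kenji ∈ {BB, BO}; Emil ∈ {BB, BO}.
Weight each parental genotype pair by prior × P(type-B child):
  BB × BB: posterior weight 4/15.
  BB × BO: posterior weight 4/15.
  BO × BB: posterior weight 4/15.
  BO × BO: posterior weight 1/5.
Sum the posterior weight over pairs where Kenji is BO: 7/15.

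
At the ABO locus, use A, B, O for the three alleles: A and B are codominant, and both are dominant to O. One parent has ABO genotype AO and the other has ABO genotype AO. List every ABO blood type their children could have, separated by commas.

O, A

Gametes from AO × AO give offspring ABO genotypes AA, AO, OO, i.e. phenotypes O, A.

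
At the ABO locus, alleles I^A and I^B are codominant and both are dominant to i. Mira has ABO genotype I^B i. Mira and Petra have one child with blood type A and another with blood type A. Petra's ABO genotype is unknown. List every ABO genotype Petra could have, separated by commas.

I^A I^A, I^A I^B, I^A i

For each candidate genotype of Petra, check whether crossing it with I^B i can produce every observed child phenotype.
  I^A I^A → possible child types {A, AB} ✓
  I^A I^B → possible child types {A, B, AB} ✓
  I^A i → possible child types {O, A, B, AB} ✓
  I^B I^B → possible child types {B} ✗
  I^B i → possible child types {O, B} ✗
  i i → possible child types {O, B} ✗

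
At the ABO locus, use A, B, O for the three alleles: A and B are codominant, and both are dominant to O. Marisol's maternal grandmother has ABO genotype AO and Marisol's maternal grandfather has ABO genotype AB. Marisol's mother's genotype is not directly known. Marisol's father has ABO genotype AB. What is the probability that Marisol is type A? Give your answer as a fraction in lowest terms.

3/8

Marisol's mother's ABO genotype from AO × AB: 1/4 AA, 1/4 AB, 1/4 AO, 1/4 BO.
Crossing each possibility with the father AB and summing P(type A): 1/4·1/2 + 1/4·1/4 + 1/4·1/2 + 1/4·1/4 = 3/8.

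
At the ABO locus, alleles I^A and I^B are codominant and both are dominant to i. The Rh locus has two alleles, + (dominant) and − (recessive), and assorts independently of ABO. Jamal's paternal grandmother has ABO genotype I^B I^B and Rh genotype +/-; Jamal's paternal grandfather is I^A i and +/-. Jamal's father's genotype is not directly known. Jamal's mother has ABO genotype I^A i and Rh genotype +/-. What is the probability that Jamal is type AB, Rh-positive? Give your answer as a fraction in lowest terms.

Jamal's father's ABO genotype from I^B I^B × I^A i: 1/2 I^A I^B, 1/2 I^B i.
Crossing each possibility with the mother I^A i and summing P(type AB): 1/2·1/4 + 1/2·1/4 = 1/4.
Similarly for Rh via the father's Rh distribution: P(Rh+) = 3/4.
Independent loci: 1/4 × 3/4 = 3/16.

3/16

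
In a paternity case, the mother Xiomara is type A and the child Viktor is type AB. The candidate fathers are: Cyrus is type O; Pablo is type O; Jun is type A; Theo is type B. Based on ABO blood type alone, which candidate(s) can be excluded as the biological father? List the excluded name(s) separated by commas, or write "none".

A candidate is excluded only if no genotype consistent with his phenotype could produce a type AB child with a type A mother.
Cyrus (type O): no genotype consistent with that phenotype can produce a type-AB child with a type-A mother.
Pablo (type O): no genotype consistent with that phenotype can produce a type-AB child with a type-A mother.
Jun (type A): no genotype consistent with that phenotype can produce a type-AB child with a type-A mother.

Cyrus, Pablo, Jun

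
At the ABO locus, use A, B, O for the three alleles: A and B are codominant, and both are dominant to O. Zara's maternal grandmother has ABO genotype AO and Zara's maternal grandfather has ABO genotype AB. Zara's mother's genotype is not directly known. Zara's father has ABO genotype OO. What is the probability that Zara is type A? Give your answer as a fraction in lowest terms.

Zara's mother's ABO genotype from AO × AB: 1/4 AA, 1/4 AB, 1/4 AO, 1/4 BO.
Crossing each possibility with the father OO and summing P(type A): 1/4·1 + 1/4·1/2 + 1/4·1/2 + 1/4·0 = 1/2.

1/2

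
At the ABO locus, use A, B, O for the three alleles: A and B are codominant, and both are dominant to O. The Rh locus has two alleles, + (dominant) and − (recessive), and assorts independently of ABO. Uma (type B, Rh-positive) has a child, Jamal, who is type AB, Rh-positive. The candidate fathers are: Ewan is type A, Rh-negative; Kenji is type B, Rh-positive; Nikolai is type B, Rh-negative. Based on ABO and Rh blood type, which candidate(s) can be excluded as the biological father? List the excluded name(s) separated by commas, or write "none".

A candidate is excluded only if no genotype consistent with his phenotype could produce a type AB, Rh-positive child with a type B, Rh-positive mother.
Kenji (type B, Rh+): no genotype consistent with that phenotype can produce a type-AB Rh+ child with a type-B mother.
Nikolai (type B, Rh-): no genotype consistent with that phenotype can produce a type-AB Rh+ child with a type-B mother.

Kenji, Nikolai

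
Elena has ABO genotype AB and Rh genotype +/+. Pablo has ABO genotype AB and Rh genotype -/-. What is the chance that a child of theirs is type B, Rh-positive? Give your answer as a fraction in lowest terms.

1/4

ABO cross AB × AB → offspring phenotypes: 1/4 A, 1/4 B, 1/2 AB.
Rh cross +/+ × -/- → 1 Rh+.
Independent loci: P(type B, Rh-positive) = 1/4 × 1 = 1/4.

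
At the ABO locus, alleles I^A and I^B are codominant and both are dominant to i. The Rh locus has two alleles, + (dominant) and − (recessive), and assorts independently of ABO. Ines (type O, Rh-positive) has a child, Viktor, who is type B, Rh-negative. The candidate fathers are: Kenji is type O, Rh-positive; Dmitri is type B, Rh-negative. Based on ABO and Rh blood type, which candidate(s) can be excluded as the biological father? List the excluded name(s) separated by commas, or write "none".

Kenji

A candidate is excluded only if no genotype consistent with his phenotype could produce a type B, Rh-negative child with a type O, Rh-positive mother.
Kenji (type O, Rh+): no genotype consistent with that phenotype can produce a type-B Rh- child with a type-O mother.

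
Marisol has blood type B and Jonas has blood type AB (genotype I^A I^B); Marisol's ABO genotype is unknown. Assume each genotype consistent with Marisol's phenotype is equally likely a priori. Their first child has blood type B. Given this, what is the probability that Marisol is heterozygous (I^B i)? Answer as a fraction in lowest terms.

1/2

Possible genotypes: Marisol ∈ {I^B I^B, I^B i}; Jonas ∈ {I^A I^B}.
Weight each parental genotype pair by prior × P(type-B child):
  I^B I^B × I^A I^B: posterior weight 1/2.
  I^B i × I^A I^B: posterior weight 1/2.
Sum the posterior weight over pairs where Marisol is I^B i: 1/2.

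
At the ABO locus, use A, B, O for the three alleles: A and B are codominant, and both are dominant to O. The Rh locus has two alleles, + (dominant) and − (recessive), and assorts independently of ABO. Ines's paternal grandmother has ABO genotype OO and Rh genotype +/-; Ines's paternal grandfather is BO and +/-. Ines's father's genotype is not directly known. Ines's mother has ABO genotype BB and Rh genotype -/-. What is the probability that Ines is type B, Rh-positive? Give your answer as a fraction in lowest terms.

Ines's father's ABO genotype from OO × BO: 1/2 BO, 1/2 OO.
Crossing each possibility with the mother BB and summing P(type B): 1/2·1 + 1/2·1 = 1.
Similarly for Rh via the father's Rh distribution: P(Rh+) = 1/2.
Independent loci: 1 × 1/2 = 1/2.

1/2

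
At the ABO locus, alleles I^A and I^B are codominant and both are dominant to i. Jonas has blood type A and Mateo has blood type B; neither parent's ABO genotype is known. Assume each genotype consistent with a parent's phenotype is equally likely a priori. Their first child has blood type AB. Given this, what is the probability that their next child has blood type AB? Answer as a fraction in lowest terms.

Possible genotypes: Jonas ∈ {I^A I^A, I^A i}; Mateo ∈ {I^B I^B, I^B i}.
Weight each parental genotype pair by prior × P(type-AB child):
  I^A I^A × I^B I^B: posterior weight 4/9; P(next child type AB) = 1.
  I^A I^A × I^B i: posterior weight 2/9; P(next child type AB) = 1/2.
  I^A i × I^B I^B: posterior weight 2/9; P(next child type AB) = 1/2.
  I^A i × I^B i: posterior weight 1/9; P(next child type AB) = 1/4.
Weighted sum = 25/36.

25/36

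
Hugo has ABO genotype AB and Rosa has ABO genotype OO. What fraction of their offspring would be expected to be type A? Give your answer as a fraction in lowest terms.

ABO cross AB × OO → offspring phenotypes: 1/2 A, 1/2 B.
So P(type A) = 1/2.

1/2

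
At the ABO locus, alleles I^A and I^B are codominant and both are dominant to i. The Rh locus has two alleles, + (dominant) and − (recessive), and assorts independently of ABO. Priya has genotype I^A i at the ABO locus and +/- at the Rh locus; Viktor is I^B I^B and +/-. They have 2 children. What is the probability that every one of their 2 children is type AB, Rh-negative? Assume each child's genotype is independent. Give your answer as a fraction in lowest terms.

1/64

ABO cross I^A i × I^B I^B → 1/2 B, 1/2 AB.
Rh cross +/- × +/- → 3/4 Rh+, 1/4 Rh-; so P(type AB, Rh-negative) = 1/2 × 1/4 = 1/8 per child.
All 2 independent: (1/8)^2 = 1/64.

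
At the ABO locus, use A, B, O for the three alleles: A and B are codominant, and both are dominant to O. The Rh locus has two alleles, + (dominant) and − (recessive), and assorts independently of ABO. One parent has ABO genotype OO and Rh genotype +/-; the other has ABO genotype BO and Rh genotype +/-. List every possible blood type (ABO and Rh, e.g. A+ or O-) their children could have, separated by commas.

Gametes from OO × BO give offspring ABO genotypes BO, OO, i.e. phenotypes O, B.
Rh cross +/- × +/- → phenotypes Rh+, Rh-.
Combining independently: O+, O-, B+, B-.

O+, O-, B+, B-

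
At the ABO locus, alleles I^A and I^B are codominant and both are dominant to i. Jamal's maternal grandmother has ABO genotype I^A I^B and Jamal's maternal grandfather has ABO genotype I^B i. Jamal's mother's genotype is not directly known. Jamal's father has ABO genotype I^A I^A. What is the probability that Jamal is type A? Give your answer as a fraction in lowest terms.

Jamal's mother's ABO genotype from I^A I^B × I^B i: 1/4 I^A I^B, 1/4 I^A i, 1/4 I^B I^B, 1/4 I^B i.
Crossing each possibility with the father I^A I^A and summing P(type A): 1/4·1/2 + 1/4·1 + 1/4·0 + 1/4·1/2 = 1/2.

1/2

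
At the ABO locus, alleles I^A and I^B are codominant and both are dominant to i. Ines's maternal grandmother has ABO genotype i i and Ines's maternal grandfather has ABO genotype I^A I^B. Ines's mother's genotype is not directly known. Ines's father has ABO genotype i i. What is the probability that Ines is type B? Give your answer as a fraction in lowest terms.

1/4

Ines's mother's ABO genotype from i i × I^A I^B: 1/2 I^A i, 1/2 I^B i.
Crossing each possibility with the father i i and summing P(type B): 1/2·0 + 1/2·1/2 = 1/4.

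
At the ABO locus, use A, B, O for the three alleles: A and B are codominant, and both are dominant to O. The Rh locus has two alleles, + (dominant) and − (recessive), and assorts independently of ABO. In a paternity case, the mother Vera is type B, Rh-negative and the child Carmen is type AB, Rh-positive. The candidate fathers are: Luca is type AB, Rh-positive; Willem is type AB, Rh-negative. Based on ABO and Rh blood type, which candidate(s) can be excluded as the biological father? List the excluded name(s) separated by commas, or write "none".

A candidate is excluded only if no genotype consistent with his phenotype could produce a type AB, Rh-positive child with a type B, Rh-negative mother.
Willem (type AB, Rh-): no genotype consistent with that phenotype can produce a type-AB Rh+ child with a type-B mother.

Willem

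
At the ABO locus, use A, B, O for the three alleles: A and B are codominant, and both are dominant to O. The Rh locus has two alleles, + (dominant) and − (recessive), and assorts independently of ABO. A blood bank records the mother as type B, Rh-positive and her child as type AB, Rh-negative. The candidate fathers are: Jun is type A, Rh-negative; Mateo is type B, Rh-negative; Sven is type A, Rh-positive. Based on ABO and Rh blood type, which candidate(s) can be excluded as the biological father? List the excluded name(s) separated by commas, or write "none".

Mateo

A candidate is excluded only if no genotype consistent with his phenotype could produce a type AB, Rh-negative child with a type B, Rh-positive mother.
Mateo (type B, Rh-): no genotype consistent with that phenotype can produce a type-AB Rh- child with a type-B mother.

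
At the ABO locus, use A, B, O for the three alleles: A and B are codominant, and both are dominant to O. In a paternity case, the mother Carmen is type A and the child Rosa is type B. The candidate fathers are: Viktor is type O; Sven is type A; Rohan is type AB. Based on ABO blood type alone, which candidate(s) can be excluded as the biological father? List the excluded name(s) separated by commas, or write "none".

A candidate is excluded only if no genotype consistent with his phenotype could produce a type B child with a type A mother.
Viktor (type O): no genotype consistent with that phenotype can produce a type-B child with a type-A mother.
Sven (type A): no genotype consistent with that phenotype can produce a type-B child with a type-A mother.

Viktor, Sven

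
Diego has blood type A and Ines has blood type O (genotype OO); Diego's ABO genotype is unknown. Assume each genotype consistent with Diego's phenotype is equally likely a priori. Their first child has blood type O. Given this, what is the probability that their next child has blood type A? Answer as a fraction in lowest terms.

1/2

Possible genotypes: Diego ∈ {AA, AO}; Ines ∈ {OO}.
Weight each parental genotype pair by prior × P(type-O child):
  AO × OO: posterior weight 1; P(next child type A) = 1/2.
Weighted sum = 1/2.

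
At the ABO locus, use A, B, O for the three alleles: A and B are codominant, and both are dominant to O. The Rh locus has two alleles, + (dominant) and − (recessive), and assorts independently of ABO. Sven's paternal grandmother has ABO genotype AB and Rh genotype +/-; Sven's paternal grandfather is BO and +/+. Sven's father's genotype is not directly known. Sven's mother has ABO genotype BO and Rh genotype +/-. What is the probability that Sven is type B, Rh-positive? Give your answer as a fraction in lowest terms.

Sven's father's ABO genotype from AB × BO: 1/4 AB, 1/4 AO, 1/4 BB, 1/4 BO.
Crossing each possibility with the mother BO and summing P(type B): 1/4·1/2 + 1/4·1/4 + 1/4·1 + 1/4·3/4 = 5/8.
Similarly for Rh via the father's Rh distribution: P(Rh+) = 7/8.
Independent loci: 5/8 × 7/8 = 35/64.

35/64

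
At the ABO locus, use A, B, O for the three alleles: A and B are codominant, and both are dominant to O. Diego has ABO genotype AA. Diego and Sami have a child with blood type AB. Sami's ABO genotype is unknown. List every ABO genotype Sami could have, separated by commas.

For each candidate genotype of Sami, check whether crossing it with AA can produce every observed child phenotype.
  AA → possible child types {A} ✗
  AB → possible child types {A, AB} ✓
  AO → possible child types {A} ✗
  BB → possible child types {AB} ✓
  BO → possible child types {A, AB} ✓
  OO → possible child types {A} ✗

AB, BB, BO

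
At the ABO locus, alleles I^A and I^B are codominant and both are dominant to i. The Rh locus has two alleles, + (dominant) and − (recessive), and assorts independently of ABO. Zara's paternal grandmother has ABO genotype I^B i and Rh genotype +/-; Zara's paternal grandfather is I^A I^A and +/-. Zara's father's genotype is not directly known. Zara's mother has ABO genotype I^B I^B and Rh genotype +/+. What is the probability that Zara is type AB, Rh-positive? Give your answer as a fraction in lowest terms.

1/2

Zara's father's ABO genotype from I^B i × I^A I^A: 1/2 I^A I^B, 1/2 I^A i.
Crossing each possibility with the mother I^B I^B and summing P(type AB): 1/2·1/2 + 1/2·1/2 = 1/2.
Similarly for Rh via the father's Rh distribution: P(Rh+) = 1.
Independent loci: 1/2 × 1 = 1/2.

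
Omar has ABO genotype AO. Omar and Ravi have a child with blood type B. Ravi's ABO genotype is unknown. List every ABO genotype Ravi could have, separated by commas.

For each candidate genotype of Ravi, check whether crossing it with AO can produce every observed child phenotype.
  AA → possible child types {A} ✗
  AB → possible child types {A, B, AB} ✓
  AO → possible child types {O, A} ✗
  BB → possible child types {B, AB} ✓
  BO → possible child types {O, A, B, AB} ✓
  OO → possible child types {O, A} ✗

AB, BB, BO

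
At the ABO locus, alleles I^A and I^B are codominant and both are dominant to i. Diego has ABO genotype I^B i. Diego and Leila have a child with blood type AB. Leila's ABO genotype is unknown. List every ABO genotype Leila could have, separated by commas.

I^A I^A, I^A I^B, I^A i

For each candidate genotype of Leila, check whether crossing it with I^B i can produce every observed child phenotype.
  I^A I^A → possible child types {A, AB} ✓
  I^A I^B → possible child types {A, B, AB} ✓
  I^A i → possible child types {O, A, B, AB} ✓
  I^B I^B → possible child types {B} ✗
  I^B i → possible child types {O, B} ✗
  i i → possible child types {O, B} ✗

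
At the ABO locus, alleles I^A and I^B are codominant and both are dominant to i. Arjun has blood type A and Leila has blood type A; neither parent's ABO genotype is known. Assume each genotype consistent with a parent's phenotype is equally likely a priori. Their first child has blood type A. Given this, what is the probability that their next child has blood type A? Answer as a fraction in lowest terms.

Possible genotypes: Arjun ∈ {I^A I^A, I^A i}; Leila ∈ {I^A I^A, I^A i}.
Weight each parental genotype pair by prior × P(type-A child):
  I^A I^A × I^A I^A: posterior weight 4/15; P(next child type A) = 1.
  I^A I^A × I^A i: posterior weight 4/15; P(next child type A) = 1.
  I^A i × I^A I^A: posterior weight 4/15; P(next child type A) = 1.
  I^A i × I^A i: posterior weight 1/5; P(next child type A) = 3/4.
Weighted sum = 19/20.

19/20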